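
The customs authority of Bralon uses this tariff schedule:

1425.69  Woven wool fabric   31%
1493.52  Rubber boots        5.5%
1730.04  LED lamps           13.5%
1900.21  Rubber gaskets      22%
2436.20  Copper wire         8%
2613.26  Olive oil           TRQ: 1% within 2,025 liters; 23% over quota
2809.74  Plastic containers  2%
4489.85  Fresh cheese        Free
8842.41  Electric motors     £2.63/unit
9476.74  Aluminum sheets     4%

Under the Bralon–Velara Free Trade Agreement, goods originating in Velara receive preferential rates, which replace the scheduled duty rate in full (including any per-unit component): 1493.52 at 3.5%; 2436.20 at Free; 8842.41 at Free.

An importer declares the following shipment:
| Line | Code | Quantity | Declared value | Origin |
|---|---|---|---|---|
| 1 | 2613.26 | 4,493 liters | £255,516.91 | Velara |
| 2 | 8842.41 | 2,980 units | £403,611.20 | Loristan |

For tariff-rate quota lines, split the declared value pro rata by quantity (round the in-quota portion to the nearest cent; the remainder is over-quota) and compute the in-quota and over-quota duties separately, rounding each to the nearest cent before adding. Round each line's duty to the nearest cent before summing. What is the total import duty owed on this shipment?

£41,270.71

Line 1 (2613.26, Velara, 4,493 liters, £255,516.91):
Code 2613.26 is under a tariff-rate quota (threshold 2,025 liters). In-quota: 2,025 liters at 1%; over-quota: 2,468 liters at 23%.
Pro-rata value split: in-quota = £255,516.91 × 2,025/4,493 = £115,161.75; over-quota = £255,516.91 − £115,161.75 = £140,355.16.
In-quota duty = £115,161.75 × 1% = £1,151.62. Over-quota duty = £140,355.16 × 23% = £32,281.69.
Line duty = £1,151.62 + £32,281.69 = £33,433.31.
Line 2 (8842.41, Loristan, 2,980 units, £403,611.20):
Base rate for 8842.41 is £2.63/unit.
8842.41 has an FTA preferential rate, but origin Loristan is not Velara; base rate stands.
Duty = 2,980 × £2.63 = £7,837.40.
Total = £33,433.31 + £7,837.40 = £41,270.71.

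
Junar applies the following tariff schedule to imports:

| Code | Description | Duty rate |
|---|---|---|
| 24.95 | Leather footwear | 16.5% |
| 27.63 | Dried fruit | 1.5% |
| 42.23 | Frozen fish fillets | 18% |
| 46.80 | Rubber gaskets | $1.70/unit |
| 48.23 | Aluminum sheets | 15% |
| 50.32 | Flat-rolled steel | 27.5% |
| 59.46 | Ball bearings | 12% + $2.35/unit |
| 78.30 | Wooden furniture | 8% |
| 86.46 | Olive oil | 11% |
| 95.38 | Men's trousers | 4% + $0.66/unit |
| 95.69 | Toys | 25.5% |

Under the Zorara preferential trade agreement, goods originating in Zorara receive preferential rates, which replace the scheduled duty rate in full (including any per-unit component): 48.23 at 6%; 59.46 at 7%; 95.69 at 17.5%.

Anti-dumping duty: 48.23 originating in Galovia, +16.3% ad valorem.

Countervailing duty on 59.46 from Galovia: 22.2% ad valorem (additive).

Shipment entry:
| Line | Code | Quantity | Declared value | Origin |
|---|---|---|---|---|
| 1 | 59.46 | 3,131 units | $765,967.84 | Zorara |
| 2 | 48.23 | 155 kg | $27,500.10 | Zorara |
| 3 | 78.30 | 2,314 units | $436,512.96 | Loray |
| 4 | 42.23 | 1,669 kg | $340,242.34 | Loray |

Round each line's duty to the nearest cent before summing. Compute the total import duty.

Line 1 (59.46, Zorara, 3,131 units, $765,967.84):
Base rate for 59.46 is 12% + $2.35/unit.
Origin Zorara qualifies under the Junar–Zorara agreement and 59.46 is covered: preferential rate 7% applies instead.
The additional-duty order on 59.46 targets Galovia, not Zorara; it does not apply.
Duty = $765,967.84 × 7% = $53,617.75.
Line 2 (48.23, Zorara, 155 kg, $27,500.10):
Base rate for 48.23 is 15%.
Origin Zorara qualifies under the Junar–Zorara agreement and 48.23 is covered: preferential rate 6% applies instead.
The additional-duty order on 48.23 targets Galovia, not Zorara; it does not apply.
Duty = $27,500.10 × 6% = $1,650.01.
Line 3 (78.30, Loray, 2,314 units, $436,512.96):
Base rate for 78.30 is 8%.
Duty = $436,512.96 × 8% = $34,921.04.
Line 4 (42.23, Loray, 1,669 kg, $340,242.34):
Base rate for 42.23 is 18%.
Duty = $340,242.34 × 18% = $61,243.62.
Total = $53,617.75 + $1,650.01 + $34,921.04 + $61,243.62 = $151,432.42.

$151,432.42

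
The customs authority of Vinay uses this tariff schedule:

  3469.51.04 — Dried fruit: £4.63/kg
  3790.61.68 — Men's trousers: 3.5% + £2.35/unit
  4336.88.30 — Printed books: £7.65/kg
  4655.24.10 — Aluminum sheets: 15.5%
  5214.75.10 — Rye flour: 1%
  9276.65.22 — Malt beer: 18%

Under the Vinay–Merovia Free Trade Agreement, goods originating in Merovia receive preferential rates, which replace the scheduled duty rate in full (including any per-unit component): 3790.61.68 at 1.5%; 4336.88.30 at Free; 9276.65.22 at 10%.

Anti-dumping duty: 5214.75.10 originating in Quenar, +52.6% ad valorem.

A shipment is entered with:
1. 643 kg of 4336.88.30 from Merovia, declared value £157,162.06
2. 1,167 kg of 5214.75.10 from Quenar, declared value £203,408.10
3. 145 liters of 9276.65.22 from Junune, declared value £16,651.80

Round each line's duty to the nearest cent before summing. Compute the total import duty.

Line 1 (4336.88.30, Merovia, 643 kg, £157,162.06):
Base rate for 4336.88.30 is £7.65/kg.
Origin Merovia qualifies under the Vinay–Merovia agreement and 4336.88.30 is covered: preferential rate Free applies instead.
Duty = £157,162.06 × 0% = £0.00.
Line 2 (5214.75.10, Quenar, 1,167 kg, £203,408.10):
Base rate for 5214.75.10 is 1%.
Additional duty on 5214.75.10 from Quenar: +52.6%. Applied ad valorem rate: 1% + 52.6% = 53.6%.
Duty = £203,408.10 × 53.6% = £109,026.74.
Line 3 (9276.65.22, Junune, 145 liters, £16,651.80):
Base rate for 9276.65.22 is 18%.
9276.65.22 has an FTA preferential rate, but origin Junune is not Merovia; base rate stands.
Duty = £16,651.80 × 18% = £2,997.32.
Total = £0.00 + £109,026.74 + £2,997.32 = £112,024.06.

£112,024.06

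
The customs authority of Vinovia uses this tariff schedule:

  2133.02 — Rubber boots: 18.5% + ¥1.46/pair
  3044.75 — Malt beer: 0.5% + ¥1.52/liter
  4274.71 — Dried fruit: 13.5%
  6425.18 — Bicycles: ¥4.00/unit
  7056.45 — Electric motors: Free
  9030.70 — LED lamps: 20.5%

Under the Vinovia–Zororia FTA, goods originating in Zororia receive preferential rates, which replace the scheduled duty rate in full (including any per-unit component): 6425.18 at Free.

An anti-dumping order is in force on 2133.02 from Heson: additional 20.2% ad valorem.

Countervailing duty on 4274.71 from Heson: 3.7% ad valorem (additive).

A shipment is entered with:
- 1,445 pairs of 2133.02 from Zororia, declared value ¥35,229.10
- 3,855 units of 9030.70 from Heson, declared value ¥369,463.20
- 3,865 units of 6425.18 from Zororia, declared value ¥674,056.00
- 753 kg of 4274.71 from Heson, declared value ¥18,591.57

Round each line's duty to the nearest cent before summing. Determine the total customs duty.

Line 1 (2133.02, Zororia, 1,445 pairs, ¥35,229.10):
Base rate for 2133.02 is 18.5% + ¥1.46/pair.
Origin Zororia is the FTA partner but 2133.02 is not on the preference list; base rate stands.
The additional-duty order on 2133.02 targets Heson, not Zororia; it does not apply.
Duty = ¥35,229.10 × 18.5% + 1,445 × ¥1.46 = ¥8,627.08.
Line 2 (9030.70, Heson, 3,855 units, ¥369,463.20):
Base rate for 9030.70 is 20.5%.
Duty = ¥369,463.20 × 20.5% = ¥75,739.96.
Line 3 (6425.18, Zororia, 3,865 units, ¥674,056.00):
Base rate for 6425.18 is ¥4.00/unit.
Origin Zororia qualifies under the Vinovia–Zororia agreement and 6425.18 is covered: preferential rate Free applies instead.
Duty = ¥674,056.00 × 0% = ¥0.00.
Line 4 (4274.71, Heson, 753 kg, ¥18,591.57):
Base rate for 4274.71 is 13.5%.
Additional duty on 4274.71 from Heson: +3.7%. Applied ad valorem rate: 13.5% + 3.7% = 17.2%.
Duty = ¥18,591.57 × 17.2% = ¥3,197.75.
Total = ¥8,627.08 + ¥75,739.96 + ¥0.00 + ¥3,197.75 = ¥87,564.79.

¥87,564.79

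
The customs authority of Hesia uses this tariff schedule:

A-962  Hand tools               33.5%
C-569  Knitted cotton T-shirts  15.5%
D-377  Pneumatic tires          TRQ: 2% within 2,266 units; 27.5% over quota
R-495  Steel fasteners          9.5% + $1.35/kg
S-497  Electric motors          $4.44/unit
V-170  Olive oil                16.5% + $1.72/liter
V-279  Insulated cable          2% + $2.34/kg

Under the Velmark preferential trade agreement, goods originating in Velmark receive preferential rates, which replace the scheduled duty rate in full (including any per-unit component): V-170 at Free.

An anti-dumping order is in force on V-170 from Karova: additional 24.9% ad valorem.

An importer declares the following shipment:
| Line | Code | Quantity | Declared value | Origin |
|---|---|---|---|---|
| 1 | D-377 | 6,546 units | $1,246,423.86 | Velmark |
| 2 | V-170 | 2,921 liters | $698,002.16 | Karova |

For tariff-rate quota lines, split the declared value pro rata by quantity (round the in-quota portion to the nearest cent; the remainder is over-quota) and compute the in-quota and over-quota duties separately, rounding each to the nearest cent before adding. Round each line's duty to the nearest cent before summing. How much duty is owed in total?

$526,738.96

Line 1 (D-377, Velmark, 6,546 units, $1,246,423.86):
Code D-377 is under a tariff-rate quota (threshold 2,266 units). In-quota: 2,266 units at 2%; over-quota: 4,280 units at 27.5%.
Pro-rata value split: in-quota = $1,246,423.86 × 2,266/6,546 = $431,469.06; over-quota = $1,246,423.86 − $431,469.06 = $814,954.80.
In-quota duty = $431,469.06 × 2% = $8,629.38. Over-quota duty = $814,954.80 × 27.5% = $224,112.57.
Line duty = $8,629.38 + $224,112.57 = $232,741.95.
Line 2 (V-170, Karova, 2,921 liters, $698,002.16):
Base rate for V-170 is 16.5% + $1.72/liter.
V-170 has an FTA preferential rate, but origin Karova is not Velmark; base rate stands.
Additional duty on V-170 from Karova: +24.9%. Applied ad valorem rate: 16.5% + 24.9% = 41.4%.
Duty = $698,002.16 × 41.4% + 2,921 × $1.72 = $293,997.01.
Total = $232,741.95 + $293,997.01 = $526,738.96.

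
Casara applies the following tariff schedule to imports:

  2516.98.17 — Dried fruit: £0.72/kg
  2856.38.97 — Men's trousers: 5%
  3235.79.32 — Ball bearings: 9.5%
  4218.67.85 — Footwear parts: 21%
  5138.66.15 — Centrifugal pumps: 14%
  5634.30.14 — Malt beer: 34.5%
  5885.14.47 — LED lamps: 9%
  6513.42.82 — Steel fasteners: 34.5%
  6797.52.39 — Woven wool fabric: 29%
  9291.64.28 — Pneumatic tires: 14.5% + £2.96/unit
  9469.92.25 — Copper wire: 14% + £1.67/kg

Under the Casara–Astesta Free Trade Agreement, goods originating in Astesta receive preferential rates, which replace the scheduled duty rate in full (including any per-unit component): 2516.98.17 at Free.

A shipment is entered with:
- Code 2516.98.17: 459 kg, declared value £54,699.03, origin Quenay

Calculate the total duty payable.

£330.48

Line 1 (2516.98.17, Quenay, 459 kg, £54,699.03):
Base rate for 2516.98.17 is £0.72/kg.
2516.98.17 has an FTA preferential rate, but origin Quenay is not Astesta; base rate stands.
Duty = 459 × £0.72 = £330.48.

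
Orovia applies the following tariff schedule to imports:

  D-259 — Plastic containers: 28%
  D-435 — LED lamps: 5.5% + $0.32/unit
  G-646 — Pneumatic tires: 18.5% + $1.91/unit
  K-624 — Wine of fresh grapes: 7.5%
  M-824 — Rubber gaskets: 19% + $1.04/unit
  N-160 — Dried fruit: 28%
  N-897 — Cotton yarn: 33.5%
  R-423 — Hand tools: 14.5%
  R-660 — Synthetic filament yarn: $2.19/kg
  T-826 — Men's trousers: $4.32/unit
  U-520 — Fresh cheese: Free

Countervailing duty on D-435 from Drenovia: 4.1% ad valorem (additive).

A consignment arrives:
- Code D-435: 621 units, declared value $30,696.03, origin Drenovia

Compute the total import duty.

Line 1 (D-435, Drenovia, 621 units, $30,696.03):
Base rate for D-435 is 5.5% + $0.32/unit.
Additional duty on D-435 from Drenovia: +4.1%. Applied ad valorem rate: 5.5% + 4.1% = 9.6%.
Duty = $30,696.03 × 9.6% + 621 × $0.32 = $3,145.54.

$3,145.54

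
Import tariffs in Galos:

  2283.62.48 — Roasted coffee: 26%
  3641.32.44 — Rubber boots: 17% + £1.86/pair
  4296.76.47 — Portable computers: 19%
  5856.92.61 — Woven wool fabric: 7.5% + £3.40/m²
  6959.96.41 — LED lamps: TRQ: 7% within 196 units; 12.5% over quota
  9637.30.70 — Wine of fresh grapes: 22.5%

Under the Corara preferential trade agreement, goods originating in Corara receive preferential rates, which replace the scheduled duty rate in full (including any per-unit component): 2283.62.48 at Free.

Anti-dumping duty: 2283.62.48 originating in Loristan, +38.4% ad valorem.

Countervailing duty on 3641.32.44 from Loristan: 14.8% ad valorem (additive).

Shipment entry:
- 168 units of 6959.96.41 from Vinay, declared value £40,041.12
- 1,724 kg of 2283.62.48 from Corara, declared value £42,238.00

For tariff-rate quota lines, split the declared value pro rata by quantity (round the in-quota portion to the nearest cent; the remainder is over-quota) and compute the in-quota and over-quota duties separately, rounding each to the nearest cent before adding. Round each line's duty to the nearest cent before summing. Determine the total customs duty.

Line 1 (6959.96.41, Vinay, 168 units, £40,041.12):
Code 6959.96.41 is under a tariff-rate quota (threshold 196 units). Quantity 168 units is within the quota, so the in-quota rate 7% applies to the full value.
Duty = £40,041.12 × 7% = £2,802.88.
Line 2 (2283.62.48, Corara, 1,724 kg, £42,238.00):
Base rate for 2283.62.48 is 26%.
Origin Corara qualifies under the Galos–Corara agreement and 2283.62.48 is covered: preferential rate Free applies instead.
The additional-duty order on 2283.62.48 targets Loristan, not Corara; it does not apply.
Duty = £42,238.00 × 0% = £0.00.
Total = £2,802.88 + £0.00 = £2,802.88.

£2,802.88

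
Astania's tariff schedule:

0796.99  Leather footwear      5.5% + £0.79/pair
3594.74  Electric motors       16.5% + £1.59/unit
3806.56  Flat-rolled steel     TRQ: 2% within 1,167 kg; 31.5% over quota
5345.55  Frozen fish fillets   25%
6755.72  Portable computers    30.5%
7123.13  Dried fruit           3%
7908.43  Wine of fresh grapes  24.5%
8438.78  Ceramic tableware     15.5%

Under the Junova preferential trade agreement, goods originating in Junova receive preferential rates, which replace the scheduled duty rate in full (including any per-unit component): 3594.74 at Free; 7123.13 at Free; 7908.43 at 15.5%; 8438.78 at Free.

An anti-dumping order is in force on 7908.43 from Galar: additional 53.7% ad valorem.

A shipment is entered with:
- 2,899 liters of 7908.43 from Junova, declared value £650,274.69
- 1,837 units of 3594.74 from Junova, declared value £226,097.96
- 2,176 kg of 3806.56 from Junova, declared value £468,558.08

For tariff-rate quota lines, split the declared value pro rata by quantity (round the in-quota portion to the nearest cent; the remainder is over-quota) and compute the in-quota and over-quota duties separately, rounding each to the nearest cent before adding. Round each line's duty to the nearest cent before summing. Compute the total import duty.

£174,257.79

Line 1 (7908.43, Junova, 2,899 liters, £650,274.69):
Base rate for 7908.43 is 24.5%.
Origin Junova qualifies under the Astania–Junova agreement and 7908.43 is covered: preferential rate 15.5% applies instead.
The additional-duty order on 7908.43 targets Galar, not Junova; it does not apply.
Duty = £650,274.69 × 15.5% = £100,792.58.
Line 2 (3594.74, Junova, 1,837 units, £226,097.96):
Base rate for 3594.74 is 16.5% + £1.59/unit.
Origin Junova qualifies under the Astania–Junova agreement and 3594.74 is covered: preferential rate Free applies instead.
Duty = £226,097.96 × 0% = £0.00.
Line 3 (3806.56, Junova, 2,176 kg, £468,558.08):
Code 3806.56 is under a tariff-rate quota (threshold 1,167 kg). In-quota: 1,167 kg at 2%; over-quota: 1,009 kg at 31.5%.
Pro-rata value split: in-quota = £468,558.08 × 1,167/2,176 = £251,290.11; over-quota = £468,558.08 − £251,290.11 = £217,267.97.
In-quota duty = £251,290.11 × 2% = £5,025.80. Over-quota duty = £217,267.97 × 31.5% = £68,439.41.
Line duty = £5,025.80 + £68,439.41 = £73,465.21.
Total = £100,792.58 + £0.00 + £73,465.21 = £174,257.79.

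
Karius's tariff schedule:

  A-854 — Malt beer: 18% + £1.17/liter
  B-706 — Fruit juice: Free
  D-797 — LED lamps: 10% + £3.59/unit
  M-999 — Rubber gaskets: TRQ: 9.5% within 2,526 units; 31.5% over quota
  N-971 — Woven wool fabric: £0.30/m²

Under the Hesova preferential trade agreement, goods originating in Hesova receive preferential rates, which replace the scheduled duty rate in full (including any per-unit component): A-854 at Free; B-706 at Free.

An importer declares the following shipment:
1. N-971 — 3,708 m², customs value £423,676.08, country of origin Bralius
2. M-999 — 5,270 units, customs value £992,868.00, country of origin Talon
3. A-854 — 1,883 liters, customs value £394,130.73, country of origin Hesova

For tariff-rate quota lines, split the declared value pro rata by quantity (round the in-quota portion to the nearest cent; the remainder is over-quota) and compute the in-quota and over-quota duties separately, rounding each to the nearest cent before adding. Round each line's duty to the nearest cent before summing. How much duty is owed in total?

£209,168.17

Line 1 (N-971, Bralius, 3,708 m², £423,676.08):
Base rate for N-971 is £0.30/m².
Duty = 3,708 × £0.30 = £1,112.40.
Line 2 (M-999, Talon, 5,270 units, £992,868.00):
Code M-999 is under a tariff-rate quota (threshold 2,526 units). In-quota: 2,526 units at 9.5%; over-quota: 2,744 units at 31.5%.
Pro-rata value split: in-quota = £992,868.00 × 2,526/5,270 = £475,898.40; over-quota = £992,868.00 − £475,898.40 = £516,969.60.
In-quota duty = £475,898.40 × 9.5% = £45,210.35. Over-quota duty = £516,969.60 × 31.5% = £162,845.42.
Line duty = £45,210.35 + £162,845.42 = £208,055.77.
Line 3 (A-854, Hesova, 1,883 liters, £394,130.73):
Base rate for A-854 is 18% + £1.17/liter.
Origin Hesova qualifies under the Karius–Hesova agreement and A-854 is covered: preferential rate Free applies instead.
Duty = £394,130.73 × 0% = £0.00.
Total = £1,112.40 + £208,055.77 + £0.00 = £209,168.17.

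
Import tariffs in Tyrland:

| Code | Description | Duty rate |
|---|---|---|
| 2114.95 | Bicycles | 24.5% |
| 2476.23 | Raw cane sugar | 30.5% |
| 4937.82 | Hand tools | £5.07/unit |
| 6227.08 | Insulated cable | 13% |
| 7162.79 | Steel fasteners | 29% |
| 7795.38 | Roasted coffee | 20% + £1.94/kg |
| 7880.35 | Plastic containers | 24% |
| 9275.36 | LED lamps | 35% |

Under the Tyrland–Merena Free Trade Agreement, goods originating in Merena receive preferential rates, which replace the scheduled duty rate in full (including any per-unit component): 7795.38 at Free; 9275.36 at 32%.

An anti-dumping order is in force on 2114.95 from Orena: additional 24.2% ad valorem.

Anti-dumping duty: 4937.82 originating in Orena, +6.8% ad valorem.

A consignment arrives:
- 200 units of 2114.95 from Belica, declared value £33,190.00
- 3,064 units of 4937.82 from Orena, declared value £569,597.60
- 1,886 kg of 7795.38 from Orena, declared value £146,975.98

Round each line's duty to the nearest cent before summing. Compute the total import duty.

Line 1 (2114.95, Belica, 200 units, £33,190.00):
Base rate for 2114.95 is 24.5%.
The additional-duty order on 2114.95 targets Orena, not Belica; it does not apply.
Duty = £33,190.00 × 24.5% = £8,131.55.
Line 2 (4937.82, Orena, 3,064 units, £569,597.60):
Base rate for 4937.82 is £5.07/unit.
Additional duty on 4937.82 from Orena: +6.8% ad valorem. Applied ad valorem rate = 6.8%.
Duty = £569,597.60 × 6.8% + 3,064 × £5.07 = £54,267.12.
Line 3 (7795.38, Orena, 1,886 kg, £146,975.98):
Base rate for 7795.38 is 20% + £1.94/kg.
7795.38 has an FTA preferential rate, but origin Orena is not Merena; base rate stands.
Duty = £146,975.98 × 20% + 1,886 × £1.94 = £33,054.04.
Total = £8,131.55 + £54,267.12 + £33,054.04 = £95,452.71.

£95,452.71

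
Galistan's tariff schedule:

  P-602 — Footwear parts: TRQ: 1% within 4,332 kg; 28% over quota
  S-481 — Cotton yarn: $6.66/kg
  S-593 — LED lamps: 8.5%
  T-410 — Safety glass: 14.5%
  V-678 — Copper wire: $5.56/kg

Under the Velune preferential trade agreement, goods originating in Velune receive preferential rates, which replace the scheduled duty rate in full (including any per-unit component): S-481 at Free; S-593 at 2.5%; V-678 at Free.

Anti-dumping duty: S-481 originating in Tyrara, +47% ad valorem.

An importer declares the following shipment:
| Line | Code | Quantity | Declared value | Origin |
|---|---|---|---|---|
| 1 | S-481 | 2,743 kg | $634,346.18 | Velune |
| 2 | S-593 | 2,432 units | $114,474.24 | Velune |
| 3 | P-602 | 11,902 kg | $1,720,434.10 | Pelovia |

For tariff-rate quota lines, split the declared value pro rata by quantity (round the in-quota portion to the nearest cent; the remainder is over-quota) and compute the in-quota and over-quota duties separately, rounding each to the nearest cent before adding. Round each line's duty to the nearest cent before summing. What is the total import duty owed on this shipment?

$315,511.95

Line 1 (S-481, Velune, 2,743 kg, $634,346.18):
Base rate for S-481 is $6.66/kg.
Origin Velune qualifies under the Galistan–Velune agreement and S-481 is covered: preferential rate Free applies instead.
The additional-duty order on S-481 targets Tyrara, not Velune; it does not apply.
Duty = $634,346.18 × 0% = $0.00.
Line 2 (S-593, Velune, 2,432 units, $114,474.24):
Base rate for S-593 is 8.5%.
Origin Velune qualifies under the Galistan–Velune agreement and S-593 is covered: preferential rate 2.5% applies instead.
Duty = $114,474.24 × 2.5% = $2,861.86.
Line 3 (P-602, Pelovia, 11,902 kg, $1,720,434.10):
Code P-602 is under a tariff-rate quota (threshold 4,332 kg). In-quota: 4,332 kg at 1%; over-quota: 7,570 kg at 28%.
Pro-rata value split: in-quota = $1,720,434.10 × 4,332/11,902 = $626,190.60; over-quota = $1,720,434.10 − $626,190.60 = $1,094,243.50.
In-quota duty = $626,190.60 × 1% = $6,261.91. Over-quota duty = $1,094,243.50 × 28% = $306,388.18.
Line duty = $6,261.91 + $306,388.18 = $312,650.09.
Total = $0.00 + $2,861.86 + $312,650.09 = $315,511.95.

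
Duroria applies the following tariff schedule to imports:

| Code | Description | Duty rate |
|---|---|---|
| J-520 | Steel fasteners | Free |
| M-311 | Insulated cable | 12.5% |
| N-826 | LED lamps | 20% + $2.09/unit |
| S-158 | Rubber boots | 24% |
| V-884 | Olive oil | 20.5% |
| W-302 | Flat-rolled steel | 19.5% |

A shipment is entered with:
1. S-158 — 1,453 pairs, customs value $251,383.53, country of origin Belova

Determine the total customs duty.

Line 1 (S-158, Belova, 1,453 pairs, $251,383.53):
Base rate for S-158 is 24%.
Duty = $251,383.53 × 24% = $60,332.05.

$60,332.05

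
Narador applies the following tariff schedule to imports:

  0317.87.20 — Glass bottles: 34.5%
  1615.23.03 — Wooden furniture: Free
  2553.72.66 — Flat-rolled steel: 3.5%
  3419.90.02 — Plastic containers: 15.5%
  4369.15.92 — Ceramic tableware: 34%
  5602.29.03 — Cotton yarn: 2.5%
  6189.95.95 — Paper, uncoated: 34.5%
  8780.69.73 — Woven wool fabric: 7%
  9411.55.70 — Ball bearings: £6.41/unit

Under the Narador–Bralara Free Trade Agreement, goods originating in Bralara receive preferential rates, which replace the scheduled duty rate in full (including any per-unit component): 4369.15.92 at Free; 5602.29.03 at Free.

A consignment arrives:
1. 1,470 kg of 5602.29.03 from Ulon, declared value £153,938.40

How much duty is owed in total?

£3,848.46

Line 1 (5602.29.03, Ulon, 1,470 kg, £153,938.40):
Base rate for 5602.29.03 is 2.5%.
5602.29.03 has an FTA preferential rate, but origin Ulon is not Bralara; base rate stands.
Duty = £153,938.40 × 2.5% = £3,848.46.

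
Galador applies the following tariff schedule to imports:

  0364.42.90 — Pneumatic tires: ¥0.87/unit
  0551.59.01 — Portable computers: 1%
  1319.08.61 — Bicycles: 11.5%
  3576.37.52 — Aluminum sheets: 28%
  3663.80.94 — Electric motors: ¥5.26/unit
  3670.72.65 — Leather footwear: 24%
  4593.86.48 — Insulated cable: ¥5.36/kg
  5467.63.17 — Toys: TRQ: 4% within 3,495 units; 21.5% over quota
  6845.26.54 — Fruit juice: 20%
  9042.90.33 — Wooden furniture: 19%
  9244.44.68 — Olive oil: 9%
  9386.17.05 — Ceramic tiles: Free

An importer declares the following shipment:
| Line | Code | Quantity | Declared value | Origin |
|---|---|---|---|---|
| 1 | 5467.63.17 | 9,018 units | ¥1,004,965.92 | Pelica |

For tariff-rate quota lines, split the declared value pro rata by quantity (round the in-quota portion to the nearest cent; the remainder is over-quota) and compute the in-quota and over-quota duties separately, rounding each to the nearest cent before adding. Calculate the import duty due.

Line 1 (5467.63.17, Pelica, 9,018 units, ¥1,004,965.92):
Code 5467.63.17 is under a tariff-rate quota (threshold 3,495 units). In-quota: 3,495 units at 4%; over-quota: 5,523 units at 21.5%.
Pro-rata value split: in-quota = ¥1,004,965.92 × 3,495/9,018 = ¥389,482.80; over-quota = ¥1,004,965.92 − ¥389,482.80 = ¥615,483.12.
In-quota duty = ¥389,482.80 × 4% = ¥15,579.31. Over-quota duty = ¥615,483.12 × 21.5% = ¥132,328.87.
Line duty = ¥15,579.31 + ¥132,328.87 = ¥147,908.18.

¥147,908.18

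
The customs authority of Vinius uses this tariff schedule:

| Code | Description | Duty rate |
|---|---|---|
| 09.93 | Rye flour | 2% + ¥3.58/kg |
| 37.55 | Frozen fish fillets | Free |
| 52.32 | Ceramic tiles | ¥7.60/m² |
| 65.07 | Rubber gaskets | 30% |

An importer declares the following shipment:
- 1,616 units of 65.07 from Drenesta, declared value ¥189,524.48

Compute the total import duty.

Line 1 (65.07, Drenesta, 1,616 units, ¥189,524.48):
Base rate for 65.07 is 30%.
Duty = ¥189,524.48 × 30% = ¥56,857.34.

¥56,857.34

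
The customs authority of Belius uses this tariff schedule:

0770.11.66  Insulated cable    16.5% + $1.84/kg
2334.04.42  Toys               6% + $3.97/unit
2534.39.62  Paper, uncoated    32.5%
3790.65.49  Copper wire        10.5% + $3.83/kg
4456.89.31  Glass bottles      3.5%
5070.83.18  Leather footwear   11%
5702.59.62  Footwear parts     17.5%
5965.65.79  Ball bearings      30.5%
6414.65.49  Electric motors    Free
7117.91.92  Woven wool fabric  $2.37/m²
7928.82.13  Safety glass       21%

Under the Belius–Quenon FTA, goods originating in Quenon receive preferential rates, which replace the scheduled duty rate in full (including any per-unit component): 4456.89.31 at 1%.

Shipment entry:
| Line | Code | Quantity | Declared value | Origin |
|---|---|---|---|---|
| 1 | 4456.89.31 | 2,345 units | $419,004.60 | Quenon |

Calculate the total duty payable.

Line 1 (4456.89.31, Quenon, 2,345 units, $419,004.60):
Base rate for 4456.89.31 is 3.5%.
Origin Quenon qualifies under the Belius–Quenon agreement and 4456.89.31 is covered: preferential rate 1% applies instead.
Duty = $419,004.60 × 1% = $4,190.05.

$4,190.05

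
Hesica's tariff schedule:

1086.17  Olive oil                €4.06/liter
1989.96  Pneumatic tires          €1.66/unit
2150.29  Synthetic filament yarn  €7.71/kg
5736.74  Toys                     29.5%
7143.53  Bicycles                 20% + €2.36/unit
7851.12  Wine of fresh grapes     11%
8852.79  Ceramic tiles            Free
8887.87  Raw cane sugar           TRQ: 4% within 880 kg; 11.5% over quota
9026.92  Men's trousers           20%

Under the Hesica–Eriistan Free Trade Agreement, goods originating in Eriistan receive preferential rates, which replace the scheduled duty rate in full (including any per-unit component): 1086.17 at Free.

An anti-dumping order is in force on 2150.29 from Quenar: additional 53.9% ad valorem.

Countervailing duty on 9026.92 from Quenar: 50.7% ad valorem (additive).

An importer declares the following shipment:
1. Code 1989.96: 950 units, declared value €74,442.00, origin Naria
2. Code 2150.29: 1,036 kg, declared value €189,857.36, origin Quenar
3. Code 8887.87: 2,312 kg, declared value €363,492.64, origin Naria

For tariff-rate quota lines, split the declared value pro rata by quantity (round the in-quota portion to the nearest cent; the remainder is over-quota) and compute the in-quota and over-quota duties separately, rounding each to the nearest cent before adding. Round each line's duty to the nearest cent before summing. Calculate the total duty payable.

€143,322.81

Line 1 (1989.96, Naria, 950 units, €74,442.00):
Base rate for 1989.96 is €1.66/unit.
Duty = 950 × €1.66 = €1,577.00.
Line 2 (2150.29, Quenar, 1,036 kg, €189,857.36):
Base rate for 2150.29 is €7.71/kg.
Additional duty on 2150.29 from Quenar: +53.9% ad valorem. Applied ad valorem rate = 53.9%.
Duty = €189,857.36 × 53.9% + 1,036 × €7.71 = €110,320.68.
Line 3 (8887.87, Naria, 2,312 kg, €363,492.64):
Code 8887.87 is under a tariff-rate quota (threshold 880 kg). In-quota: 880 kg at 4%; over-quota: 1,432 kg at 11.5%.
Pro-rata value split: in-quota = €363,492.64 × 880/2,312 = €138,353.60; over-quota = €363,492.64 − €138,353.60 = €225,139.04.
In-quota duty = €138,353.60 × 4% = €5,534.14. Over-quota duty = €225,139.04 × 11.5% = €25,890.99.
Line duty = €5,534.14 + €25,890.99 = €31,425.13.
Total = €1,577.00 + €110,320.68 + €31,425.13 = €143,322.81.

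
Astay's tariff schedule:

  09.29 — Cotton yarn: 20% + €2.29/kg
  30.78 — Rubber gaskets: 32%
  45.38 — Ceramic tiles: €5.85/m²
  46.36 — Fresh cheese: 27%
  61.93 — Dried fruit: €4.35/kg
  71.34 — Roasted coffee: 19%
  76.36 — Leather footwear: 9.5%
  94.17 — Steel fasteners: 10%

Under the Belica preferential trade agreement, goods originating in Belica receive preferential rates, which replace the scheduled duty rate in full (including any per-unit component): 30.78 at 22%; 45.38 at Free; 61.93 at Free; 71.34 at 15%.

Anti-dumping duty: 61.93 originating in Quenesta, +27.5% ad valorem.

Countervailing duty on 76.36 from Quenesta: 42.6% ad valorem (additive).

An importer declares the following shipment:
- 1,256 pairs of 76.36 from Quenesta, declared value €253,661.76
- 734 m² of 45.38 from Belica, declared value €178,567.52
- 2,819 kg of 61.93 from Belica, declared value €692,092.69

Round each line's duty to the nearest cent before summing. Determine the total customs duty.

Line 1 (76.36, Quenesta, 1,256 pairs, €253,661.76):
Base rate for 76.36 is 9.5%.
Additional duty on 76.36 from Quenesta: +42.6%. Applied ad valorem rate: 9.5% + 42.6% = 52.1%.
Duty = €253,661.76 × 52.1% = €132,157.78.
Line 2 (45.38, Belica, 734 m², €178,567.52):
Base rate for 45.38 is €5.85/m².
Origin Belica qualifies under the Astay–Belica agreement and 45.38 is covered: preferential rate Free applies instead.
Duty = €178,567.52 × 0% = €0.00.
Line 3 (61.93, Belica, 2,819 kg, €692,092.69):
Base rate for 61.93 is €4.35/kg.
Origin Belica qualifies under the Astay–Belica agreement and 61.93 is covered: preferential rate Free applies instead.
The additional-duty order on 61.93 targets Quenesta, not Belica; it does not apply.
Duty = €692,092.69 × 0% = €0.00.
Total = €132,157.78 + €0.00 + €0.00 = €132,157.78.

€132,157.78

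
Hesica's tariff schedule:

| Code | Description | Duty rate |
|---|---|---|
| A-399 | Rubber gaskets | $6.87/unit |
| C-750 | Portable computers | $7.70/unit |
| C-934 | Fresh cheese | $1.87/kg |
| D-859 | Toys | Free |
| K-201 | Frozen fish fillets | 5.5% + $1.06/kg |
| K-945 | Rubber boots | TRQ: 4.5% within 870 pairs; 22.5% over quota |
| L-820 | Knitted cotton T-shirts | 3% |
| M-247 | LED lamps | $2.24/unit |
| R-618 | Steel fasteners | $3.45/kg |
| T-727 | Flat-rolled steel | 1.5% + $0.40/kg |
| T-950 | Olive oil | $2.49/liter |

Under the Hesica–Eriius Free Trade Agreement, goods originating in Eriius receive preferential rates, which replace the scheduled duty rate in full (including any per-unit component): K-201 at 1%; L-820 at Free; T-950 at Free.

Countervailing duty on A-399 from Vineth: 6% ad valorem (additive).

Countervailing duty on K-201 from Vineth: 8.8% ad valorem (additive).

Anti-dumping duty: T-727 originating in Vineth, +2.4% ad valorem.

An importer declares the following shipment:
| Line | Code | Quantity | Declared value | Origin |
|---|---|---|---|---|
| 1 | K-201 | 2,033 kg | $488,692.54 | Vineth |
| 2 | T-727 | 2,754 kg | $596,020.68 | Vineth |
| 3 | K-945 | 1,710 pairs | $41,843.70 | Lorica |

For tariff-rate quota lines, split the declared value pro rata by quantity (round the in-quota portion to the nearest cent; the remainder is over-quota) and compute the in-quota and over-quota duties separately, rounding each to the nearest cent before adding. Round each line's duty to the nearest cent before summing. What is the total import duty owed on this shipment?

Line 1 (K-201, Vineth, 2,033 kg, $488,692.54):
Base rate for K-201 is 5.5% + $1.06/kg.
K-201 has an FTA preferential rate, but origin Vineth is not Eriius; base rate stands.
Additional duty on K-201 from Vineth: +8.8%. Applied ad valorem rate: 5.5% + 8.8% = 14.3%.
Duty = $488,692.54 × 14.3% + 2,033 × $1.06 = $72,038.01.
Line 2 (T-727, Vineth, 2,754 kg, $596,020.68):
Base rate for T-727 is 1.5% + $0.40/kg.
Additional duty on T-727 from Vineth: +2.4%. Applied ad valorem rate: 1.5% + 2.4% = 3.9%.
Duty = $596,020.68 × 3.9% + 2,754 × $0.40 = $24,346.41.
Line 3 (K-945, Lorica, 1,710 pairs, $41,843.70):
Code K-945 is under a tariff-rate quota (threshold 870 pairs). In-quota: 870 pairs at 4.5%; over-quota: 840 pairs at 22.5%.
Pro-rata value split: in-quota = $41,843.70 × 870/1,710 = $21,288.90; over-quota = $41,843.70 − $21,288.90 = $20,554.80.
In-quota duty = $21,288.90 × 4.5% = $958.00. Over-quota duty = $20,554.80 × 22.5% = $4,624.83.
Line duty = $958.00 + $4,624.83 = $5,582.83.
Total = $72,038.01 + $24,346.41 + $5,582.83 = $101,967.25.

$101,967.25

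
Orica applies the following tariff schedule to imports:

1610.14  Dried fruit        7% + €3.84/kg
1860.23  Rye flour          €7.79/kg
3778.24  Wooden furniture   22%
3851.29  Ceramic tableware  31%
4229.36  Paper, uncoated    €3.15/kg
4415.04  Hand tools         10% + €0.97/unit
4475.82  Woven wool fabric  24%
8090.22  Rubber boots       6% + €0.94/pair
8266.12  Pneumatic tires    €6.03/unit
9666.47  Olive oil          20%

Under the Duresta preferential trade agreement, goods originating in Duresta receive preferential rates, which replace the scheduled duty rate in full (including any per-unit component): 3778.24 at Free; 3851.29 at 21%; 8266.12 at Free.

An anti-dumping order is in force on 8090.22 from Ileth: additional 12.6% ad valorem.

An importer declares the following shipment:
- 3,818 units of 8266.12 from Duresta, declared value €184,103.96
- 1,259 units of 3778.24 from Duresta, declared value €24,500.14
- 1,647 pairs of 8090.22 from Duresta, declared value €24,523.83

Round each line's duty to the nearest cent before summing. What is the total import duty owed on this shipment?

€3,019.61

Line 1 (8266.12, Duresta, 3,818 units, €184,103.96):
Base rate for 8266.12 is €6.03/unit.
Origin Duresta qualifies under the Orica–Duresta agreement and 8266.12 is covered: preferential rate Free applies instead.
Duty = €184,103.96 × 0% = €0.00.
Line 2 (3778.24, Duresta, 1,259 units, €24,500.14):
Base rate for 3778.24 is 22%.
Origin Duresta qualifies under the Orica–Duresta agreement and 3778.24 is covered: preferential rate Free applies instead.
Duty = €24,500.14 × 0% = €0.00.
Line 3 (8090.22, Duresta, 1,647 pairs, €24,523.83):
Base rate for 8090.22 is 6% + €0.94/pair.
Origin Duresta is the FTA partner but 8090.22 is not on the preference list; base rate stands.
The additional-duty order on 8090.22 targets Ileth, not Duresta; it does not apply.
Duty = €24,523.83 × 6% + 1,647 × €0.94 = €3,019.61.
Total = €0.00 + €0.00 + €3,019.61 = €3,019.61.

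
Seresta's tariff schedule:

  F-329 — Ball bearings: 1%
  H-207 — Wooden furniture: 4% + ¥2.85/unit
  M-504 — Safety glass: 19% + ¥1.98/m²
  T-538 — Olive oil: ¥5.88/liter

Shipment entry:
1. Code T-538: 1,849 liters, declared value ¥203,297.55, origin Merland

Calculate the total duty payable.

Line 1 (T-538, Merland, 1,849 liters, ¥203,297.55):
Base rate for T-538 is ¥5.88/liter.
Duty = 1,849 × ¥5.88 = ¥10,872.12.

¥10,872.12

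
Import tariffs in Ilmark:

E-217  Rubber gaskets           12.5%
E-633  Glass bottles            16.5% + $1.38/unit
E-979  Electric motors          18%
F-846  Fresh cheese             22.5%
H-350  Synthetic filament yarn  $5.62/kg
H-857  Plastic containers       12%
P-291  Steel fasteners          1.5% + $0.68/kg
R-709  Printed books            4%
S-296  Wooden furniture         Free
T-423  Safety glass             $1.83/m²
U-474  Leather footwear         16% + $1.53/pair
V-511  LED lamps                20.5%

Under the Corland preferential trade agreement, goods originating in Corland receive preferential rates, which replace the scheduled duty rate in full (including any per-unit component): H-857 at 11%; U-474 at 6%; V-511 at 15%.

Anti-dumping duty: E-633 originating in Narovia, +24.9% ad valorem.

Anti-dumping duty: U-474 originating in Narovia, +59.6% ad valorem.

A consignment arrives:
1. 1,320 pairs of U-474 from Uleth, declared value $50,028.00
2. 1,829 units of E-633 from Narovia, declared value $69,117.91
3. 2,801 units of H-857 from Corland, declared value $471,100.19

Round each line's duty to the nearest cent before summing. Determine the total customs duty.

Line 1 (U-474, Uleth, 1,320 pairs, $50,028.00):
Base rate for U-474 is 16% + $1.53/pair.
U-474 has an FTA preferential rate, but origin Uleth is not Corland; base rate stands.
The additional-duty order on U-474 targets Narovia, not Uleth; it does not apply.
Duty = $50,028.00 × 16% + 1,320 × $1.53 = $10,024.08.
Line 2 (E-633, Narovia, 1,829 units, $69,117.91):
Base rate for E-633 is 16.5% + $1.38/unit.
Additional duty on E-633 from Narovia: +24.9%. Applied ad valorem rate: 16.5% + 24.9% = 41.4%.
Duty = $69,117.91 × 41.4% + 1,829 × $1.38 = $31,138.83.
Line 3 (H-857, Corland, 2,801 units, $471,100.19):
Base rate for H-857 is 12%.
Origin Corland qualifies under the Ilmark–Corland agreement and H-857 is covered: preferential rate 11% applies instead.
Duty = $471,100.19 × 11% = $51,821.02.
Total = $10,024.08 + $31,138.83 + $51,821.02 = $92,983.93.

$92,983.93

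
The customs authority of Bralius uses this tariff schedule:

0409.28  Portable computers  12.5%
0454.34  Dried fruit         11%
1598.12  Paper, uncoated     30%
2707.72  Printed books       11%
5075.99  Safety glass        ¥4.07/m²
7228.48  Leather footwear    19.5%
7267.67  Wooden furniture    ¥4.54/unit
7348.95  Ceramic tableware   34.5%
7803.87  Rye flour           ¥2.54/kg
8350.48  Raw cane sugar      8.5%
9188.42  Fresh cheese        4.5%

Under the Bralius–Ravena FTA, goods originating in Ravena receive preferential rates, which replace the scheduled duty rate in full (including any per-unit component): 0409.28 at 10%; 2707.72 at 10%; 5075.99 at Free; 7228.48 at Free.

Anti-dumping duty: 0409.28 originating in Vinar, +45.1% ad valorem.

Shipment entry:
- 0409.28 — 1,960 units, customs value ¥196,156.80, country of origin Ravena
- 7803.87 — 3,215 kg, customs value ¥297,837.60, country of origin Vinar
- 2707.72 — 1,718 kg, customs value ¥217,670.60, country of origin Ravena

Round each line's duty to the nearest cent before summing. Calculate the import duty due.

¥49,548.84

Line 1 (0409.28, Ravena, 1,960 units, ¥196,156.80):
Base rate for 0409.28 is 12.5%.
Origin Ravena qualifies under the Bralius–Ravena agreement and 0409.28 is covered: preferential rate 10% applies instead.
The additional-duty order on 0409.28 targets Vinar, not Ravena; it does not apply.
Duty = ¥196,156.80 × 10% = ¥19,615.68.
Line 2 (7803.87, Vinar, 3,215 kg, ¥297,837.60):
Base rate for 7803.87 is ¥2.54/kg.
Duty = 3,215 × ¥2.54 = ¥8,166.10.
Line 3 (2707.72, Ravena, 1,718 kg, ¥217,670.60):
Base rate for 2707.72 is 11%.
Origin Ravena qualifies under the Bralius–Ravena agreement and 2707.72 is covered: preferential rate 10% applies instead.
Duty = ¥217,670.60 × 10% = ¥21,767.06.
Total = ¥19,615.68 + ¥8,166.10 + ¥21,767.06 = ¥49,548.84.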